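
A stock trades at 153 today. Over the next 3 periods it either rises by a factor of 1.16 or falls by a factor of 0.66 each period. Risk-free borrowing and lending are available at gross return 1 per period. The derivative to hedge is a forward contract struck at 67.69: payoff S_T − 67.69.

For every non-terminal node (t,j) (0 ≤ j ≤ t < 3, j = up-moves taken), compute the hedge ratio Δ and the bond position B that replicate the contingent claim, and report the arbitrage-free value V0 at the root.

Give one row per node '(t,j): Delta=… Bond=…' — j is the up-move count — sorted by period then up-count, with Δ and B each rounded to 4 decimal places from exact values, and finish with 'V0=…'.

(0,0): Delta=1.0000 Bond=-67.6900
(1,0): Delta=1.0000 Bond=-67.6900
(1,1): Delta=1.0000 Bond=-67.6900
(2,0): Delta=1.0000 Bond=-67.6900
(2,1): Delta=1.0000 Bond=-67.6900
(2,2): Delta=1.0000 Bond=-67.6900
V0=85.3100

Since d<R<u, set p* = (R−d)/(u−d) = 0.6800; price each node as the discounted p*-expectation of its children.
Payoff layer (t=3): V(3,0)=-23.7031, V(3,1)=9.6203, V(3,2)=68.1887, V(3,3)=171.1271
(2,0): S=66.6468. Δ = (V_up−V_dn)/(S_up−S_dn) = (9.6203−-23.7031)/(77.3103−43.9869) = 1.0000. V = [p*·9.6203 + (1−p*)·-23.7031]/1 = -1.0432. B = V − Δ·S = -67.6900.
(2,1): S=117.1368. Δ = (V_up−V_dn)/(S_up−S_dn) = (68.1887−9.6203)/(135.8787−77.3103) = 1.0000. V = [p*·68.1887 + (1−p*)·9.6203]/1 = 49.4468. B = V − Δ·S = -67.6900.
(2,2): S=205.8768. Δ = (V_up−V_dn)/(S_up−S_dn) = (171.1271−68.1887)/(238.8171−135.8787) = 1.0000. V = [p*·171.1271 + (1−p*)·68.1887]/1 = 138.1868. B = V − Δ·S = -67.6900.
(1,0): S=100.9800. Δ = (V_up−V_dn)/(S_up−S_dn) = (49.4468−-1.0432)/(117.1368−66.6468) = 1.0000. V = [p*·49.4468 + (1−p*)·-1.0432]/1 = 33.2900. B = V − Δ·S = -67.6900.
(1,1): S=177.4800. Δ = (V_up−V_dn)/(S_up−S_dn) = (138.1868−49.4468)/(205.8768−117.1368) = 1.0000. V = [p*·138.1868 + (1−p*)·49.4468]/1 = 109.7900. B = V − Δ·S = -67.6900.
(0,0): S=153.0000. Δ = (V_up−V_dn)/(S_up−S_dn) = (109.7900−33.2900)/(177.4800−100.9800) = 1.0000. V = [p*·109.7900 + (1−p*)·33.2900]/1 = 85.3100. B = V − Δ·S = -67.6900.
Check: Δ(0,0)·S0 + B(0,0) = 85.3100 = V0.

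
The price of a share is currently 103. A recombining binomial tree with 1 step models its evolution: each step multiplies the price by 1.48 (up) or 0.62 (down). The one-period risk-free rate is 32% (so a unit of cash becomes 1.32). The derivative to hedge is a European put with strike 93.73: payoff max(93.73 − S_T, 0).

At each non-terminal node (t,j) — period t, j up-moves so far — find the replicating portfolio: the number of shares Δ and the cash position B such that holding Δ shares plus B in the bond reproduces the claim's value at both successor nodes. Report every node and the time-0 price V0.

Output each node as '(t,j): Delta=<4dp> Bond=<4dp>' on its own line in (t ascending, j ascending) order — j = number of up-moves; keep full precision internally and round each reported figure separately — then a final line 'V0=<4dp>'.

(0,0): Delta=-0.3372 Bond=38.9426
V0=4.2100

Since d<R<u, set p* = (R−d)/(u−d) = 0.8140; price each node as the discounted p*-expectation of its children.
At expiry t=1: V(1,0)=29.8700, V(1,1)=0.0000
Node (0,0) S=103.0000: V=(p*·0.0000+(1−p*)·29.8700)/1.32=4.2100; Δ=(0.0000−29.8700)/(152.4400−63.8600)=-0.3372; B=V−Δ·S=38.9426
Root portfolio cost Δ·103+B reproduces V0=4.2100.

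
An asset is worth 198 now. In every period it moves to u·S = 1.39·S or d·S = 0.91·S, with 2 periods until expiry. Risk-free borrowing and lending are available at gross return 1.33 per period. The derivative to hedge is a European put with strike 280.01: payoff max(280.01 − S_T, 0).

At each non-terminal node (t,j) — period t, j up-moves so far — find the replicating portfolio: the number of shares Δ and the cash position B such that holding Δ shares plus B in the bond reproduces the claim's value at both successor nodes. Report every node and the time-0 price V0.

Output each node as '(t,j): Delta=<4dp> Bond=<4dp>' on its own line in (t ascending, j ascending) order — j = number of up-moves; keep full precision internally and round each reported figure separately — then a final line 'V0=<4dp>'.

(0,0): Delta=-0.2901 Bond=62.1298
(1,0): Delta=-1.0000 Bond=210.5338
(1,1): Delta=-0.2238 Bond=64.3611
V0=4.6806

Since d<R<u, set p* = (R−d)/(u−d) = 0.8750; price each node as the discounted p*-expectation of its children.
Terminal payoffs: V(2,0)=116.0462, V(2,1)=29.5598, V(2,2)=0.0000
Node (1,0) S=180.1800: V=(p*·29.5598+(1−p*)·116.0462)/1.33=30.3538; Δ=(29.5598−116.0462)/(250.4502−163.9638)=-1.0000; B=V−Δ·S=210.5338
Node (1,1) S=275.2200: V=(p*·0.0000+(1−p*)·29.5598)/1.33=2.7782; Δ=(0.0000−29.5598)/(382.5558−250.4502)=-0.2238; B=V−Δ·S=64.3611
Node (0,0) S=198.0000: V=(p*·2.7782+(1−p*)·30.3538)/1.33=4.6806; Δ=(2.7782−30.3538)/(275.2200−180.1800)=-0.2901; B=V−Δ·S=62.1298
The time-0 hedge costs 4.6806, which is the no-arbitrage price.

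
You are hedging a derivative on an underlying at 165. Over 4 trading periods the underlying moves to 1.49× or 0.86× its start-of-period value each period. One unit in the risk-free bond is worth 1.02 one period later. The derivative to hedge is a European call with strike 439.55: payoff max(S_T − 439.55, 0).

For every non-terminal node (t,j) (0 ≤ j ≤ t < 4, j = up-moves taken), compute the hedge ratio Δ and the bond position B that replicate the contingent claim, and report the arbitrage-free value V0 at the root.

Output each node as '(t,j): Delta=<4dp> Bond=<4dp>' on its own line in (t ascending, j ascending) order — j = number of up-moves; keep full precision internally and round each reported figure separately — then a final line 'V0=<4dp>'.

(0,0): Delta=0.0901 Bond=-12.0858
(1,0): Delta=0.0207 Bond=-2.4765
(1,1): Delta=0.2078 Bond=-41.2649
(2,0): Delta=0.0000 Bond=0.0000
(2,1): Delta=0.0558 Bond=-9.9461
(2,2): Delta=0.4656 Bond=-136.5135
(3,0): Delta=0.0000 Bond=0.0000
(3,1): Delta=0.0000 Bond=0.0000
(3,2): Delta=0.1504 Bond=-39.9459
(3,3): Delta=1.0000 Bond=-430.9314
V0=2.7843

Since d<R<u, set p* = (R−d)/(u−d) = 0.2540; price each node as the discounted p*-expectation of its children.
Terminal payoffs: V(4,0)=0.0000, V(4,1)=0.0000, V(4,2)=0.0000, V(4,3)=29.8480, V(4,4)=373.7093
  t=3,j=0: stock 104.9492 → up 156.3744 (V=0.0000), down 90.2563 (V=0.0000). Price 0.0000; hedge Δ=0.0000, bond B=0.0000.
  t=3,j=1: stock 181.8307 → up 270.9277 (V=0.0000), down 156.3744 (V=0.0000). Price 0.0000; hedge Δ=0.0000, bond B=0.0000.
  t=3,j=2: stock 315.0322 → up 469.3980 (V=29.8480), down 270.9277 (V=0.0000). Price 7.4318; hedge Δ=0.1504, bond B=-39.9459.
  t=3,j=3: stock 545.8116 → up 813.2593 (V=373.7093), down 469.3980 (V=29.8480). Price 114.8802; hedge Δ=1.0000, bond B=-430.9314.
  t=2,j=0: stock 122.0340 → up 181.8307 (V=0.0000), down 104.9492 (V=0.0000). Price 0.0000; hedge Δ=0.0000, bond B=0.0000.
  t=2,j=1: stock 211.4310 → up 315.0322 (V=7.4318), down 181.8307 (V=0.0000). Price 1.8504; hedge Δ=0.0558, bond B=-9.9461.
  t=2,j=2: stock 366.3165 → up 545.8116 (V=114.8802), down 315.0322 (V=7.4318). Price 34.0395; hedge Δ=0.4656, bond B=-136.5135.
  t=1,j=0: stock 141.9000 → up 211.4310 (V=1.8504), down 122.0340 (V=0.0000). Price 0.4607; hedge Δ=0.0207, bond B=-2.4765.
  t=1,j=1: stock 245.8500 → up 366.3165 (V=34.0395), down 211.4310 (V=1.8504). Price 9.8289; hedge Δ=0.2078, bond B=-41.2649.
  t=0,j=0: stock 165.0000 → up 245.8500 (V=9.8289), down 141.9000 (V=0.4607). Price 2.7843; hedge Δ=0.0901, bond B=-12.0858.
Each (Δ,B) replicates both successor values, so the strategy is self-financing and V0 is arbitrage-free.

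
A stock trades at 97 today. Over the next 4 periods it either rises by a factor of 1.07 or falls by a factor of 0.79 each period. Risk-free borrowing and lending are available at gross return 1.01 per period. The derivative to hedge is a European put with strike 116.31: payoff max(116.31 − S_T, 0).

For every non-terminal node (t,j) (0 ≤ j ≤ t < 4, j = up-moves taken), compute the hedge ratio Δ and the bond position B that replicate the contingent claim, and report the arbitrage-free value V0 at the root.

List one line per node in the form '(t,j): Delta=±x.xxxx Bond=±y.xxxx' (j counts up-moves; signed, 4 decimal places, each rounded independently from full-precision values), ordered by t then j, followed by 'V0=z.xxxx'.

(0,0): Delta=-0.8121 Bond=97.5190
(1,0): Delta=-1.0000 Bond=112.8893
(1,1): Delta=-0.7743 Bond=94.5682
(2,0): Delta=-1.0000 Bond=114.0182
(2,1): Delta=-1.0000 Bond=114.0182
(2,2): Delta=-0.7289 Bond=90.4673
(3,0): Delta=-1.0000 Bond=115.1584
(3,1): Delta=-1.0000 Bond=115.1584
(3,2): Delta=-1.0000 Bond=115.1584
(3,3): Delta=-0.6743 Bond=84.8847
V0=18.7407

The replicating-portfolio and risk-neutral prices coincide; use p* = (1.01−0.79)/(1.07−0.79) = 0.7857 for the latter.
Terminal payoffs: V(4,0)=78.5284, V(4,1)=65.1375, V(4,2)=47.0004, V(4,3)=22.4350, V(4,4)=0.0000
Node (3,0) S=47.8248: V=(p*·65.1375+(1−p*)·78.5284)/1.01=67.3336; Δ=(65.1375−78.5284)/(51.1725−37.7816)=-1.0000; B=V−Δ·S=115.1584
Node (3,1) S=64.7753: V=(p*·47.0004+(1−p*)·65.1375)/1.01=50.3831; Δ=(47.0004−65.1375)/(69.3096−51.1725)=-1.0000; B=V−Δ·S=115.1584
Node (3,2) S=87.7337: V=(p*·22.4350+(1−p*)·47.0004)/1.01=27.4247; Δ=(22.4350−47.0004)/(93.8750−69.3096)=-1.0000; B=V−Δ·S=115.1584
Node (3,3) S=118.8292: V=(p*·0.0000+(1−p*)·22.4350)/1.01=4.7599; Δ=(0.0000−22.4350)/(127.1472−93.8750)=-0.6743; B=V−Δ·S=84.8847
Node (2,0) S=60.5377: V=(p*·50.3831+(1−p*)·67.3336)/1.01=53.4805; Δ=(50.3831−67.3336)/(64.7753−47.8248)=-1.0000; B=V−Δ·S=114.0182
Node (2,1) S=81.9941: V=(p*·27.4247+(1−p*)·50.3831)/1.01=32.0241; Δ=(27.4247−50.3831)/(87.7337−64.7753)=-1.0000; B=V−Δ·S=114.0182
Node (2,2) S=111.0553: V=(p*·4.7599+(1−p*)·27.4247)/1.01=9.5214; Δ=(4.7599−27.4247)/(118.8292−87.7337)=-0.7289; B=V−Δ·S=90.4673
Node (1,0) S=76.6300: V=(p*·32.0241+(1−p*)·53.4805)/1.01=36.2593; Δ=(32.0241−53.4805)/(81.9941−60.5377)=-1.0000; B=V−Δ·S=112.8893
Node (1,1) S=103.7900: V=(p*·9.5214+(1−p*)·32.0241)/1.01=14.2014; Δ=(9.5214−32.0241)/(111.0553−81.9941)=-0.7743; B=V−Δ·S=94.5682
Node (0,0) S=97.0000: V=(p*·14.2014+(1−p*)·36.2593)/1.01=18.7407; Δ=(14.2014−36.2593)/(103.7900−76.6300)=-0.8121; B=V−Δ·S=97.5190
Check: Δ(0,0)·S0 + B(0,0) = 18.7407 = V0.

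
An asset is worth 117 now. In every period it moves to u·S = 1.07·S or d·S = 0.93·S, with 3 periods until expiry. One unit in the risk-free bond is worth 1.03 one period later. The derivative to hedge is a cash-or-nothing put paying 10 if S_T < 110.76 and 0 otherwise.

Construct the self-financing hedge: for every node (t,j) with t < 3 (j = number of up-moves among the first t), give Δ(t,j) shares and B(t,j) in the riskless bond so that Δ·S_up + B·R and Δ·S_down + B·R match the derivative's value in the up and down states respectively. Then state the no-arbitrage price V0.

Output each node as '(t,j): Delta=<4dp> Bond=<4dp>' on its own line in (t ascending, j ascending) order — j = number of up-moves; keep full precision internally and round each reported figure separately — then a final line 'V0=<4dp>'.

(0,0): Delta=-0.2349 Bond=29.2952
(1,0): Delta=-0.4552 Bond=54.1512
(1,1): Delta=-0.1583 Bond=20.5832
(2,0): Delta=0.0000 Bond=9.7087
(2,1): Delta=-0.6135 Bond=74.2025
(2,2): Delta=0.0000 Bond=0.0000
V0=1.8143

No-arbitrage ⇒ martingale measure with p* = (R−d)/(u−d) = 0.7143.
Terminal values V(3,·): V(3,0)=10.0000, V(3,1)=10.0000, V(3,2)=0.0000, V(3,3)=0.0000
(2,0): S=101.1933. Δ = (V_up−V_dn)/(S_up−S_dn) = (10.0000−10.0000)/(108.2768−94.1098) = 0.0000. V = [p*·10.0000 + (1−p*)·10.0000]/1.03 = 9.7087. B = V − Δ·S = 9.7087.
(2,1): S=116.4267. Δ = (V_up−V_dn)/(S_up−S_dn) = (0.0000−10.0000)/(124.5766−108.2768) = -0.6135. V = [p*·0.0000 + (1−p*)·10.0000]/1.03 = 2.7739. B = V − Δ·S = 74.2025.
(2,2): S=133.9533. Δ = (V_up−V_dn)/(S_up−S_dn) = (0.0000−0.0000)/(143.3300−124.5766) = 0.0000. V = [p*·0.0000 + (1−p*)·0.0000]/1.03 = 0.0000. B = V − Δ·S = 0.0000.
(1,0): S=108.8100. Δ = (V_up−V_dn)/(S_up−S_dn) = (2.7739−9.7087)/(116.4267−101.1933) = -0.4552. V = [p*·2.7739 + (1−p*)·9.7087]/1.03 = 4.6168. B = V − Δ·S = 54.1512.
(1,1): S=125.1900. Δ = (V_up−V_dn)/(S_up−S_dn) = (0.0000−2.7739)/(133.9533−116.4267) = -0.1583. V = [p*·0.0000 + (1−p*)·2.7739]/1.03 = 0.7695. B = V − Δ·S = 20.5832.
(0,0): S=117.0000. Δ = (V_up−V_dn)/(S_up−S_dn) = (0.7695−4.6168)/(125.1900−108.8100) = -0.2349. V = [p*·0.7695 + (1−p*)·4.6168]/1.03 = 1.8143. B = V − Δ·S = 29.2952.
Each (Δ,B) replicates both successor values, so the strategy is self-financing and V0 is arbitrage-free.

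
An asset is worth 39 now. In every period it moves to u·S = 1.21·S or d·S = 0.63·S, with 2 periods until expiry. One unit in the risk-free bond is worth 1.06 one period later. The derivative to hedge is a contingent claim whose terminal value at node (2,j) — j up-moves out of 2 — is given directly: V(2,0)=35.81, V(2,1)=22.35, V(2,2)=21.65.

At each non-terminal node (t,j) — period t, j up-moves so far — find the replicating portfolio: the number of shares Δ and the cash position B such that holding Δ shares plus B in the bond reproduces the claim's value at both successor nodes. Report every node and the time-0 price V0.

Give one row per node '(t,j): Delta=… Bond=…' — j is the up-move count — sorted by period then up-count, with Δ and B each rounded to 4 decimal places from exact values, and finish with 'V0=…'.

(0,0): Delta=-0.1668 Bond=26.8564
(1,0): Delta=-0.9445 Bond=47.5758
(1,1): Delta=-0.0256 Bond=21.8022
V0=20.3502

Risk-neutral probability p* = (R−d)/(u−d) = (1.06−0.63)/(1.21−0.63) = 0.7414.
At expiry t=2: V(2,0)=35.8100, V(2,1)=22.3500, V(2,2)=21.6500
(1,0): S=24.5700. Δ = (V_up−V_dn)/(S_up−S_dn) = (22.3500−35.8100)/(29.7297−15.4791) = -0.9445. V = [p*·22.3500 + (1−p*)·35.8100]/1.06 = 24.3689. B = V − Δ·S = 47.5758.
(1,1): S=47.1900. Δ = (V_up−V_dn)/(S_up−S_dn) = (21.6500−22.3500)/(57.0999−29.7297) = -0.0256. V = [p*·21.6500 + (1−p*)·22.3500]/1.06 = 20.5953. B = V − Δ·S = 21.8022.
(0,0): S=39.0000. Δ = (V_up−V_dn)/(S_up−S_dn) = (20.5953−24.3689)/(47.1900−24.5700) = -0.1668. V = [p*·20.5953 + (1−p*)·24.3689]/1.06 = 20.3502. B = V − Δ·S = 26.8564.
Root portfolio cost Δ·39+B reproduces V0=20.3502.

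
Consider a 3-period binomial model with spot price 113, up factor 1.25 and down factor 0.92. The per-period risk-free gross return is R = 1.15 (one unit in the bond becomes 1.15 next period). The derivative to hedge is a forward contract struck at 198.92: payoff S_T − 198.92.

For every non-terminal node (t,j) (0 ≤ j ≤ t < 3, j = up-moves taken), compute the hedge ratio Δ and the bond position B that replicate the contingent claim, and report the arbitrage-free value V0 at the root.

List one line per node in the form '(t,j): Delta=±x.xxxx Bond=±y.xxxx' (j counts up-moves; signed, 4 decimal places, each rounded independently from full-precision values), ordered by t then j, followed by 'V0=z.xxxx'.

(0,0): Delta=1.0000 Bond=-130.7931
(1,0): Delta=1.0000 Bond=-150.4121
(1,1): Delta=1.0000 Bond=-150.4121
(2,0): Delta=1.0000 Bond=-172.9739
(2,1): Delta=1.0000 Bond=-172.9739
(2,2): Delta=1.0000 Bond=-172.9739
V0=-17.7931

Risk-neutral probability p* = (R−d)/(u−d) = (1.15−0.92)/(1.25−0.92) = 0.6970.
Terminal payoffs: V(3,0)=-110.9283, V(3,1)=-79.3660, V(3,2)=-36.4825, V(3,3)=21.7831
(2,0): S=95.6432. Δ = (V_up−V_dn)/(S_up−S_dn) = (-79.3660−-110.9283)/(119.5540−87.9917) = 1.0000. V = [p*·-79.3660 + (1−p*)·-110.9283]/1.15 = -77.3307. B = V − Δ·S = -172.9739.
(2,1): S=129.9500. Δ = (V_up−V_dn)/(S_up−S_dn) = (-36.4825−-79.3660)/(162.4375−119.5540) = 1.0000. V = [p*·-36.4825 + (1−p*)·-79.3660]/1.15 = -43.0239. B = V − Δ·S = -172.9739.
(2,2): S=176.5625. Δ = (V_up−V_dn)/(S_up−S_dn) = (21.7831−-36.4825)/(220.7031−162.4375) = 1.0000. V = [p*·21.7831 + (1−p*)·-36.4825]/1.15 = 3.5886. B = V − Δ·S = -172.9739.
(1,0): S=103.9600. Δ = (V_up−V_dn)/(S_up−S_dn) = (-43.0239−-77.3307)/(129.9500−95.6432) = 1.0000. V = [p*·-43.0239 + (1−p*)·-77.3307]/1.15 = -46.4521. B = V − Δ·S = -150.4121.
(1,1): S=141.2500. Δ = (V_up−V_dn)/(S_up−S_dn) = (3.5886−-43.0239)/(176.5625−129.9500) = 1.0000. V = [p*·3.5886 + (1−p*)·-43.0239]/1.15 = -9.1621. B = V − Δ·S = -150.4121.
(0,0): S=113.0000. Δ = (V_up−V_dn)/(S_up−S_dn) = (-9.1621−-46.4521)/(141.2500−103.9600) = 1.0000. V = [p*·-9.1621 + (1−p*)·-46.4521]/1.15 = -17.7931. B = V − Δ·S = -130.7931.
Each (Δ,B) replicates both successor values, so the strategy is self-financing and V0 is arbitrage-free.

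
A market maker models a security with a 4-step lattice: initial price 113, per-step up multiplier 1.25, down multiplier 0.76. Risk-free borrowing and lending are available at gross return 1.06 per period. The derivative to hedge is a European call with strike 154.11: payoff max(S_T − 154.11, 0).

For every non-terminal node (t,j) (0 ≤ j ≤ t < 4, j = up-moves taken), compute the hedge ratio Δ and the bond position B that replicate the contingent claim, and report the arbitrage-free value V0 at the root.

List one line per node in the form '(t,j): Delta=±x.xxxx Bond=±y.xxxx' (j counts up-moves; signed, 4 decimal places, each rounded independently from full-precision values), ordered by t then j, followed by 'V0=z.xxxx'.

The replicating-portfolio and risk-neutral prices coincide; use p* = (1.06−0.76)/(1.25−0.76) = 0.6122 for the latter.
At expiry t=4: V(4,0)=0.0000, V(4,1)=0.0000, V(4,2)=0.0000, V(4,3)=13.6244, V(4,4)=121.7689
  t=3,j=0: stock 49.6043 → up 62.0054 (V=0.0000), down 37.6993 (V=0.0000). Price 0.0000; hedge Δ=0.0000, bond B=0.0000.
  t=3,j=1: stock 81.5860 → up 101.9825 (V=0.0000), down 62.0054 (V=0.0000). Price 0.0000; hedge Δ=0.0000, bond B=0.0000.
  t=3,j=2: stock 134.1875 → up 167.7344 (V=13.6244), down 101.9825 (V=0.0000). Price 7.8693; hedge Δ=0.2072, bond B=-19.9356.
  t=3,j=3: stock 220.7031 → up 275.8789 (V=121.7689), down 167.7344 (V=13.6244). Price 75.3163; hedge Δ=1.0000, bond B=-145.3868.
  t=2,j=0: stock 65.2688 → up 81.5860 (V=0.0000), down 49.6043 (V=0.0000). Price 0.0000; hedge Δ=0.0000, bond B=0.0000.
  t=2,j=1: stock 107.3500 → up 134.1875 (V=7.8693), down 81.5860 (V=0.0000). Price 4.5452; hedge Δ=0.1496, bond B=-11.5146.
  t=2,j=2: stock 176.5625 → up 220.7031 (V=75.3163), down 134.1875 (V=7.8693). Price 46.3806; hedge Δ=0.7796, bond B=-91.2664.
  t=1,j=0: stock 85.8800 → up 107.3500 (V=4.5452), down 65.2688 (V=0.0000). Price 2.6253; hedge Δ=0.1080, bond B=-6.6507.
  t=1,j=1: stock 141.2500 → up 176.5625 (V=46.3806), down 107.3500 (V=4.5452). Price 28.4516; hedge Δ=0.6044, bond B=-56.9266.
  t=0,j=0: stock 113.0000 → up 141.2500 (V=28.4516), down 85.8800 (V=2.6253). Price 17.3937; hedge Δ=0.4664, bond B=-35.3131.
Each (Δ,B) replicates both successor values, so the strategy is self-financing and V0 is arbitrage-free.

(0,0): Delta=0.4664 Bond=-35.3131
(1,0): Delta=0.1080 Bond=-6.6507
(1,1): Delta=0.6044 Bond=-56.9266
(2,0): Delta=0.0000 Bond=0.0000
(2,1): Delta=0.1496 Bond=-11.5146
(2,2): Delta=0.7796 Bond=-91.2664
(3,0): Delta=0.0000 Bond=0.0000
(3,1): Delta=0.0000 Bond=0.0000
(3,2): Delta=0.2072 Bond=-19.9356
(3,3): Delta=1.0000 Bond=-145.3868
V0=17.3937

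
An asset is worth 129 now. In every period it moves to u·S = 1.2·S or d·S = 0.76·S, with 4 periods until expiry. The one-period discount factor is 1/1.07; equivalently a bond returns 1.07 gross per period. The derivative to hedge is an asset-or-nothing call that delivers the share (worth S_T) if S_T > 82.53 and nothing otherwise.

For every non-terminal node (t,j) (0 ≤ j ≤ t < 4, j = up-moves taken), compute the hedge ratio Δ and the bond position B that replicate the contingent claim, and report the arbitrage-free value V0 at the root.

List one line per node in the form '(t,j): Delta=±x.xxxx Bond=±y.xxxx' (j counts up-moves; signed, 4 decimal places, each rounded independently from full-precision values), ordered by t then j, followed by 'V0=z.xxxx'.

No-arbitrage ⇒ martingale measure with p* = (R−d)/(u−d) = 0.7045.
At expiry t=4: V(4,0)=0.0000, V(4,1)=0.0000, V(4,2)=107.2950, V(4,3)=169.4131, V(4,4)=267.4944
Node (3,0) S=56.6279: V=(p*·0.0000+(1−p*)·0.0000)/1.07=0.0000; Δ=(0.0000−0.0000)/(67.9535−43.0372)=0.0000; B=V−Δ·S=0.0000
Node (3,1) S=89.4125: V=(p*·107.2950+(1−p*)·0.0000)/1.07=70.6488; Δ=(107.2950−0.0000)/(107.2950−67.9535)=2.7273; B=V−Δ·S=-173.2034
Node (3,2) S=141.1776: V=(p*·169.4131+(1−p*)·107.2950)/1.07=141.1776; Δ=(169.4131−107.2950)/(169.4131−107.2950)=1.0000; B=V−Δ·S=0.0000
Node (3,3) S=222.9120: V=(p*·267.4944+(1−p*)·169.4131)/1.07=222.9120; Δ=(267.4944−169.4131)/(267.4944−169.4131)=1.0000; B=V−Δ·S=0.0000
Node (2,0) S=74.5104: V=(p*·70.6488+(1−p*)·0.0000)/1.07=46.5189; Δ=(70.6488−0.0000)/(89.4125−56.6279)=2.1549; B=V−Δ·S=-114.0464
Node (2,1) S=117.6480: V=(p*·141.1776+(1−p*)·70.6488)/1.07=112.4669; Δ=(141.1776−70.6488)/(141.1776−89.4125)=1.3625; B=V−Δ·S=-47.8259
Node (2,2) S=185.7600: V=(p*·222.9120+(1−p*)·141.1776)/1.07=185.7600; Δ=(222.9120−141.1776)/(222.9120−141.1776)=1.0000; B=V−Δ·S=0.0000
Node (1,0) S=98.0400: V=(p*·112.4669+(1−p*)·46.5189)/1.07=86.8993; Δ=(112.4669−46.5189)/(117.6480−74.5104)=1.5288; B=V−Δ·S=-62.9823
Node (1,1) S=154.8000: V=(p*·185.7600+(1−p*)·112.4669)/1.07=153.3694; Δ=(185.7600−112.4669)/(185.7600−117.6480)=1.0761; B=V−Δ·S=-13.2060
Node (0,0) S=129.0000: V=(p*·153.3694+(1−p*)·86.8993)/1.07=124.9818; Δ=(153.3694−86.8993)/(154.8000−98.0400)=1.1711; B=V−Δ·S=-26.0866
Check: Δ(0,0)·S0 + B(0,0) = 124.9818 = V0.

(0,0): Delta=1.1711 Bond=-26.0866
(1,0): Delta=1.5288 Bond=-62.9823
(1,1): Delta=1.0761 Bond=-13.2060
(2,0): Delta=2.1549 Bond=-114.0464
(2,1): Delta=1.3625 Bond=-47.8259
(2,2): Delta=1.0000 Bond=0.0000
(3,0): Delta=0.0000 Bond=0.0000
(3,1): Delta=2.7273 Bond=-173.2034
(3,2): Delta=1.0000 Bond=0.0000
(3,3): Delta=1.0000 Bond=0.0000
V0=124.9818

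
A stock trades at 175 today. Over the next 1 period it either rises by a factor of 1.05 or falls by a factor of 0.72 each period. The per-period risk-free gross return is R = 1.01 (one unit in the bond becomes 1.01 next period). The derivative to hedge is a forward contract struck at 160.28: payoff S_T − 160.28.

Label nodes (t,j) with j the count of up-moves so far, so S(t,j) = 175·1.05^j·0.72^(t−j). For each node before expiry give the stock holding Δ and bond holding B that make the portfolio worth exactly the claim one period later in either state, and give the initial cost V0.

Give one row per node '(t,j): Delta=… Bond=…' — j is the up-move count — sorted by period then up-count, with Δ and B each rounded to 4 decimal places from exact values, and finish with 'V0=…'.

Under the risk-neutral measure, an up-move has probability p* = (R−d)/(u−d) = 0.8788 and values discount at R = 1.01.
Terminal values V(1,·): V(1,0)=-34.2800, V(1,1)=23.4700
Node (0,0) S=175.0000: V=(p*·23.4700+(1−p*)·-34.2800)/1.01=16.3069; Δ=(23.4700−-34.2800)/(183.7500−126.0000)=1.0000; B=V−Δ·S=-158.6931
The time-0 hedge costs 16.3069, which is the no-arbitrage price.

(0,0): Delta=1.0000 Bond=-158.6931
V0=16.3069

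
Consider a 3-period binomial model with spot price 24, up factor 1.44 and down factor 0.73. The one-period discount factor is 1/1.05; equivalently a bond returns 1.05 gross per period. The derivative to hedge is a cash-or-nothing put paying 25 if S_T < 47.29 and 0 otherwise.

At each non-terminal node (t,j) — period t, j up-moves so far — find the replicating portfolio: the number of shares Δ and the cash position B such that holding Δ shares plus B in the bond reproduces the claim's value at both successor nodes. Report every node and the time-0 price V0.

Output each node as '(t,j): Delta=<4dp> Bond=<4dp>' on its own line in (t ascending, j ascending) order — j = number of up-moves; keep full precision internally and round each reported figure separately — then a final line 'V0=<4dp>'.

(0,0): Delta=-0.2703 Bond=26.1064
(1,0): Delta=0.0000 Bond=22.6757
(1,1): Delta=-0.4373 Bond=33.1837
(2,0): Delta=0.0000 Bond=23.8095
(2,1): Delta=0.0000 Bond=23.8095
(2,2): Delta=-0.7075 Bond=48.2897
V0=19.6188

The replicating-portfolio and risk-neutral prices coincide; use p* = (1.05−0.73)/(1.44−0.73) = 0.4507 for the latter.
Terminal payoffs: V(3,0)=25.0000, V(3,1)=25.0000, V(3,2)=25.0000, V(3,3)=0.0000
Node (2,0) S=12.7896: V=(p*·25.0000+(1−p*)·25.0000)/1.05=23.8095; Δ=(25.0000−25.0000)/(18.4170−9.3364)=0.0000; B=V−Δ·S=23.8095
Node (2,1) S=25.2288: V=(p*·25.0000+(1−p*)·25.0000)/1.05=23.8095; Δ=(25.0000−25.0000)/(36.3295−18.4170)=0.0000; B=V−Δ·S=23.8095
Node (2,2) S=49.7664: V=(p*·0.0000+(1−p*)·25.0000)/1.05=13.0785; Δ=(0.0000−25.0000)/(71.6636−36.3295)=-0.7075; B=V−Δ·S=48.2897
Node (1,0) S=17.5200: V=(p*·23.8095+(1−p*)·23.8095)/1.05=22.6757; Δ=(23.8095−23.8095)/(25.2288−12.7896)=0.0000; B=V−Δ·S=22.6757
Node (1,1) S=34.5600: V=(p*·13.0785+(1−p*)·23.8095)/1.05=18.0695; Δ=(13.0785−23.8095)/(49.7664−25.2288)=-0.4373; B=V−Δ·S=33.1837
Node (0,0) S=24.0000: V=(p*·18.0695+(1−p*)·22.6757)/1.05=19.6188; Δ=(18.0695−22.6757)/(34.5600−17.5200)=-0.2703; B=V−Δ·S=26.1064
The time-0 hedge costs 19.6188, which is the no-arbitrage price.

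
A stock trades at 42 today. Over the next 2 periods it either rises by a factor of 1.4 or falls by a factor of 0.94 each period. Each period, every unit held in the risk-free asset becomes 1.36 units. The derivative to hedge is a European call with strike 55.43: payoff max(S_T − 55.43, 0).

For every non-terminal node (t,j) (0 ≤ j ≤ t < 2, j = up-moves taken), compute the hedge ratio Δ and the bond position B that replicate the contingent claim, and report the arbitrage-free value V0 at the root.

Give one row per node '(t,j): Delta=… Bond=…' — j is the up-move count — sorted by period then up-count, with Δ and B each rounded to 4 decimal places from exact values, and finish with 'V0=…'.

(0,0): Delta=0.9344 Bond=-27.1253
(1,0): Delta=0.0000 Bond=0.0000
(1,1): Delta=0.9942 Bond=-40.4038
V0=12.1198

The replicating-portfolio and risk-neutral prices coincide; use p* = (1.36−0.94)/(1.4−0.94) = 0.9130 for the latter.
Terminal payoffs: V(2,0)=0.0000, V(2,1)=0.0000, V(2,2)=26.8900
  t=1,j=0: stock 39.4800 → up 55.2720 (V=0.0000), down 37.1112 (V=0.0000). Price 0.0000; hedge Δ=0.0000, bond B=0.0000.
  t=1,j=1: stock 58.8000 → up 82.3200 (V=26.8900), down 55.2720 (V=0.0000). Price 18.0527; hedge Δ=0.9942, bond B=-40.4038.
  t=0,j=0: stock 42.0000 → up 58.8000 (V=18.0527), down 39.4800 (V=0.0000). Price 12.1198; hedge Δ=0.9344, bond B=-27.1253.
The time-0 hedge costs 12.1198, which is the no-arbitrage price.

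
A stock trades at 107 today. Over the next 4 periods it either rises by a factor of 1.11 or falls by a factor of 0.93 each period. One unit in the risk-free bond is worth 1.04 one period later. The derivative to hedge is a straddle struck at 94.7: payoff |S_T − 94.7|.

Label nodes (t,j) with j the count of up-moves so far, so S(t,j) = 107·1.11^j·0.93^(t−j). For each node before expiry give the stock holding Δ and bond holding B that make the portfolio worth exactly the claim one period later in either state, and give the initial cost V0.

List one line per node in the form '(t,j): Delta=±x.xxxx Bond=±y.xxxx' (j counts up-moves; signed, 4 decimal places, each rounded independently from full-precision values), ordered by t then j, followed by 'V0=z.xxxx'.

Risk-neutral probability p* = (R−d)/(u−d) = (1.04−0.93)/(1.11−0.93) = 0.6111.
At expiry t=4: V(4,0)=14.6584, V(4,1)=0.8335, V(4,2)=19.3238, V(4,3)=41.3930, V(4,4)=67.7335
Node (3,0) S=86.0662: V=(p*·0.8335+(1−p*)·14.6584)/1.04=5.9710; Δ=(0.8335−14.6584)/(95.5335−80.0416)=-0.8924; B=V−Δ·S=82.7763
Node (3,1) S=102.7242: V=(p*·19.3238+(1−p*)·0.8335)/1.04=11.6665; Δ=(19.3238−0.8335)/(114.0238−95.5335)=1.0000; B=V−Δ·S=-91.0577
Node (3,2) S=122.6063: V=(p*·41.3930+(1−p*)·19.3238)/1.04=31.5486; Δ=(41.3930−19.3238)/(136.0930−114.0238)=1.0000; B=V−Δ·S=-91.0577
Node (3,3) S=146.3365: V=(p*·67.7335+(1−p*)·41.3930)/1.04=55.2788; Δ=(67.7335−41.3930)/(162.4335−136.0930)=1.0000; B=V−Δ·S=-91.0577
Node (2,0) S=92.5443: V=(p*·11.6665+(1−p*)·5.9710)/1.04=9.0881; Δ=(11.6665−5.9710)/(102.7242−86.0662)=0.3419; B=V−Δ·S=-22.5534
Node (2,1) S=110.4561: V=(p*·31.5486+(1−p*)·11.6665)/1.04=22.9006; Δ=(31.5486−11.6665)/(122.6063−102.7242)=1.0000; B=V−Δ·S=-87.5555
Node (2,2) S=131.8347: V=(p*·55.2788+(1−p*)·31.5486)/1.04=44.2792; Δ=(55.2788−31.5486)/(146.3365−122.6063)=1.0000; B=V−Δ·S=-87.5555
Node (1,0) S=99.5100: V=(p*·22.9006+(1−p*)·9.0881)/1.04=16.8549; Δ=(22.9006−9.0881)/(110.4561−92.5443)=0.7711; B=V−Δ·S=-59.8816
Node (1,1) S=118.7700: V=(p*·44.2792+(1−p*)·22.9006)/1.04=34.5820; Δ=(44.2792−22.9006)/(131.8347−110.4561)=1.0000; B=V−Δ·S=-84.1880
Node (0,0) S=107.0000: V=(p*·34.5820+(1−p*)·16.8549)/1.04=26.6232; Δ=(34.5820−16.8549)/(118.7700−99.5100)=0.9204; B=V−Δ·S=-71.8611
Each (Δ,B) replicates both successor values, so the strategy is self-financing and V0 is arbitrage-free.

(0,0): Delta=0.9204 Bond=-71.8611
(1,0): Delta=0.7711 Bond=-59.8816
(1,1): Delta=1.0000 Bond=-84.1880
(2,0): Delta=0.3419 Bond=-22.5534
(2,1): Delta=1.0000 Bond=-87.5555
(2,2): Delta=1.0000 Bond=-87.5555
(3,0): Delta=-0.8924 Bond=82.7763
(3,1): Delta=1.0000 Bond=-91.0577
(3,2): Delta=1.0000 Bond=-91.0577
(3,3): Delta=1.0000 Bond=-91.0577
V0=26.6232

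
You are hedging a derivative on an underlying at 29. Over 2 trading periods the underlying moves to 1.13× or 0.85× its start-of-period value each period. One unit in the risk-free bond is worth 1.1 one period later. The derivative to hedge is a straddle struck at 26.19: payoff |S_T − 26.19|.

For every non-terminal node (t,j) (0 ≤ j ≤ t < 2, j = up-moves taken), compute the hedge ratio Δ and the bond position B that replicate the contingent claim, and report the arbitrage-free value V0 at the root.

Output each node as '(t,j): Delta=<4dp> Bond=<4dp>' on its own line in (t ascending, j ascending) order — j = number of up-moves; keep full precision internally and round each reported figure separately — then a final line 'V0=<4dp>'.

(0,0): Delta=0.8743 Bond=-17.9013
(1,0): Delta=-0.5177 Bond=14.6219
(1,1): Delta=1.0000 Bond=-23.8091
V0=7.4548

The replicating-portfolio and risk-neutral prices coincide; use p* = (1.1−0.85)/(1.13−0.85) = 0.8929 for the latter.
Terminal values V(2,·): V(2,0)=5.2375, V(2,1)=1.6645, V(2,2)=10.8401
  t=1,j=0: stock 24.6500 → up 27.8545 (V=1.6645), down 20.9525 (V=5.2375). Price 1.8612; hedge Δ=-0.5177, bond B=14.6219.
  t=1,j=1: stock 32.7700 → up 37.0301 (V=10.8401), down 27.8545 (V=1.6645). Price 8.9609; hedge Δ=1.0000, bond B=-23.8091.
  t=0,j=0: stock 29.0000 → up 32.7700 (V=8.9609), down 24.6500 (V=1.8612). Price 7.4548; hedge Δ=0.8743, bond B=-17.9013.
Root portfolio cost Δ·29+B reproduces V0=7.4548.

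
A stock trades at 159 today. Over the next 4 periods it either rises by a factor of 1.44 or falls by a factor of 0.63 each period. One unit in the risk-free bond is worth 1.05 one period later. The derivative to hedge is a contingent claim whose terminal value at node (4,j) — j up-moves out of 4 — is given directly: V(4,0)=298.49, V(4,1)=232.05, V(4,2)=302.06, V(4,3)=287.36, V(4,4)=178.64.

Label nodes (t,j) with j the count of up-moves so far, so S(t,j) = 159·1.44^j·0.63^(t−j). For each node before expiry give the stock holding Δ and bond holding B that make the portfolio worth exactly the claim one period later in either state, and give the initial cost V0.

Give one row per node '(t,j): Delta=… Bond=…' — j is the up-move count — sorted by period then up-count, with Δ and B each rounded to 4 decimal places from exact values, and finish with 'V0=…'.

(0,0): Delta=-0.0204 Bond=227.6630
(1,0): Delta=0.1744 Bond=219.5359
(1,1): Delta=-0.0995 Bond=257.1628
(2,0): Delta=0.0803 Bond=236.4499
(2,1): Delta=0.2126 Bond=224.9997
(2,2): Delta=-0.2263 Bond=311.8264
(3,0): Delta=-2.0631 Bond=333.4910
(3,1): Delta=0.9511 Bond=169.1407
(3,2): Delta=-0.0874 Bond=298.5651
(3,3): Delta=-0.2827 Bond=354.2095
V0=224.4266

The replicating-portfolio and risk-neutral prices coincide; use p* = (1.05−0.63)/(1.44−0.63) = 0.5185 for the latter.
At expiry t=4: V(4,0)=298.4900, V(4,1)=232.0500, V(4,2)=302.0600, V(4,3)=287.3600, V(4,4)=178.6400
  t=3,j=0: stock 39.7575 → up 57.2508 (V=232.0500), down 25.0472 (V=298.4900). Price 251.4663; hedge Δ=-2.0631, bond B=333.4910.
  t=3,j=1: stock 90.8742 → up 130.8589 (V=302.0600), down 57.2508 (V=232.0500). Price 255.5728; hedge Δ=0.9511, bond B=169.1407.
  t=3,j=2: stock 207.7125 → up 299.1060 (V=287.3600), down 130.8589 (V=302.0600). Price 280.4169; hedge Δ=-0.0874, bond B=298.5651.
  t=3,j=3: stock 474.7715 → up 683.6709 (V=178.6400), down 299.1060 (V=287.3600). Price 219.9873; hedge Δ=-0.2827, bond B=354.2095.
  t=2,j=0: stock 63.1071 → up 90.8742 (V=255.5728), down 39.7575 (V=251.4663). Price 241.5196; hedge Δ=0.0803, bond B=236.4499.
  t=2,j=1: stock 144.2448 → up 207.7125 (V=280.4169), down 90.8742 (V=255.5728). Price 255.6714; hedge Δ=0.2126, bond B=224.9997.
  t=2,j=2: stock 329.7024 → up 474.7715 (V=219.9873), down 207.7125 (V=280.4169). Price 237.2220; hedge Δ=-0.2263, bond B=311.8264.
  t=1,j=0: stock 100.1700 → up 144.2448 (V=255.6714), down 63.1071 (V=241.5196). Price 237.0072; hedge Δ=0.1744, bond B=219.5359.
  t=1,j=1: stock 228.9600 → up 329.7024 (V=237.2220), down 144.2448 (V=255.6714). Price 234.3857; hedge Δ=-0.0995, bond B=257.1628.
  t=0,j=0: stock 159.0000 → up 228.9600 (V=234.3857), down 100.1700 (V=237.0072). Price 224.4266; hedge Δ=-0.0204, bond B=227.6630.
The time-0 hedge costs 224.4266, which is the no-arbitrage price.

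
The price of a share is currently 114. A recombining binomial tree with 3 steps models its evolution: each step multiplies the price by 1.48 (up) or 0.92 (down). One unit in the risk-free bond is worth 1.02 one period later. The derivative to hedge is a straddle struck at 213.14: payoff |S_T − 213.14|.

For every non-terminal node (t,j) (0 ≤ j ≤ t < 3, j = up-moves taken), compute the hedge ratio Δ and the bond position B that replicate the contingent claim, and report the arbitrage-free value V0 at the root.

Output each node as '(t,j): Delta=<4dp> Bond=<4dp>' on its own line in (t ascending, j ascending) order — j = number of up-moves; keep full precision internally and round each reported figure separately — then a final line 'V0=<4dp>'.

The replicating-portfolio and risk-neutral prices coincide; use p* = (1.02−0.92)/(1.48−0.92) = 0.1786 for the latter.
Payoff layer (t=3): V(3,0)=124.3696, V(3,1)=70.3354, V(3,2)=16.5892, V(3,3)=156.4243
  t=2,j=0: stock 96.4896 → up 142.8046 (V=70.3354), down 88.7704 (V=124.3696). Price 112.4712; hedge Δ=-1.0000, bond B=208.9608.
  t=2,j=1: stock 155.2224 → up 229.7292 (V=16.5892), down 142.8046 (V=70.3354). Price 59.5469; hedge Δ=-0.6183, bond B=155.5223.
  t=2,j=2: stock 249.7056 → up 369.5643 (V=156.4243), down 229.7292 (V=16.5892). Price 40.7448; hedge Δ=1.0000, bond B=-208.9608.
  t=1,j=0: stock 104.8800 → up 155.2224 (V=59.5469), down 96.4896 (V=112.4712). Price 101.0004; hedge Δ=-0.9011, bond B=195.5080.
  t=1,j=1: stock 168.7200 → up 249.7056 (V=40.7448), down 155.2224 (V=59.5469). Price 55.0876; hedge Δ=-0.1990, bond B=88.6628.
  t=0,j=0: stock 114.0000 → up 168.7200 (V=55.0876), down 104.8800 (V=101.0004). Price 90.9821; hedge Δ=-0.7192, bond B=172.9692.
Check: Δ(0,0)·S0 + B(0,0) = 90.9821 = V0.

(0,0): Delta=-0.7192 Bond=172.9692
(1,0): Delta=-0.9011 Bond=195.5080
(1,1): Delta=-0.1990 Bond=88.6628
(2,0): Delta=-1.0000 Bond=208.9608
(2,1): Delta=-0.6183 Bond=155.5223
(2,2): Delta=1.0000 Bond=-208.9608
V0=90.9821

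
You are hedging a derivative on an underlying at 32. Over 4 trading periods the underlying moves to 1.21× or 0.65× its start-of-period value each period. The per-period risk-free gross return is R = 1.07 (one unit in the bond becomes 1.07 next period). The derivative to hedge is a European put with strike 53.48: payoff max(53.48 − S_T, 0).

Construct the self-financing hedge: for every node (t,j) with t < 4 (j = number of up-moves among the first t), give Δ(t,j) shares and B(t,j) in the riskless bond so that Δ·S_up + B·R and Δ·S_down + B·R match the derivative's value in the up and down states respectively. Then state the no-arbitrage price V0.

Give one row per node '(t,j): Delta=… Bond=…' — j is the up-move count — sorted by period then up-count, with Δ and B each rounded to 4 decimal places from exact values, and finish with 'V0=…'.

(0,0): Delta=-0.7095 Bond=35.1532
(1,0): Delta=-1.0000 Bond=43.6556
(1,1): Delta=-0.6575 Bond=35.6000
(2,0): Delta=-1.0000 Bond=46.7115
(2,1): Delta=-1.0000 Bond=46.7115
(2,2): Delta=-0.5962 Bond=35.2188
(3,0): Delta=-1.0000 Bond=49.9813
(3,1): Delta=-1.0000 Bond=49.9813
(3,2): Delta=-1.0000 Bond=49.9813
(3,3): Delta=-0.5239 Bond=33.5850
V0=12.4481

No-arbitrage ⇒ martingale measure with p* = (R−d)/(u−d) = 0.7500.
Terminal payoffs: V(4,0)=47.7678, V(4,1)=42.8465, V(4,2)=33.6854, V(4,3)=16.6315, V(4,4)=0.0000
  t=3,j=0: stock 8.7880 → up 10.6335 (V=42.8465), down 5.7122 (V=47.7678). Price 41.1933; hedge Δ=-1.0000, bond B=49.9813.
  t=3,j=1: stock 16.3592 → up 19.7946 (V=33.6854), down 10.6335 (V=42.8465). Price 33.6221; hedge Δ=-1.0000, bond B=49.9813.
  t=3,j=2: stock 30.4533 → up 36.8485 (V=16.6315), down 19.7946 (V=33.6854). Price 19.5280; hedge Δ=-1.0000, bond B=49.9813.
  t=3,j=3: stock 56.6900 → up 68.5948 (V=0.0000), down 36.8485 (V=16.6315). Price 3.8859; hedge Δ=-0.5239, bond B=33.5850.
  t=2,j=0: stock 13.5200 → up 16.3592 (V=33.6221), down 8.7880 (V=41.1933). Price 33.1915; hedge Δ=-1.0000, bond B=46.7115.
  t=2,j=1: stock 25.1680 → up 30.4533 (V=19.5280), down 16.3592 (V=33.6221). Price 21.5435; hedge Δ=-1.0000, bond B=46.7115.
  t=2,j=2: stock 46.8512 → up 56.6900 (V=3.8859), down 30.4533 (V=19.5280). Price 7.2864; hedge Δ=-0.5962, bond B=35.2188.
  t=1,j=0: stock 20.8000 → up 25.1680 (V=21.5435), down 13.5200 (V=33.1915). Price 22.8556; hedge Δ=-1.0000, bond B=43.6556.
  t=1,j=1: stock 38.7200 → up 46.8512 (V=7.2864), down 25.1680 (V=21.5435). Price 10.1408; hedge Δ=-0.6575, bond B=35.6000.
  t=0,j=0: stock 32.0000 → up 38.7200 (V=10.1408), down 20.8000 (V=22.8556). Price 12.4481; hedge Δ=-0.7095, bond B=35.1532.
Check: Δ(0,0)·S0 + B(0,0) = 12.4481 = V0.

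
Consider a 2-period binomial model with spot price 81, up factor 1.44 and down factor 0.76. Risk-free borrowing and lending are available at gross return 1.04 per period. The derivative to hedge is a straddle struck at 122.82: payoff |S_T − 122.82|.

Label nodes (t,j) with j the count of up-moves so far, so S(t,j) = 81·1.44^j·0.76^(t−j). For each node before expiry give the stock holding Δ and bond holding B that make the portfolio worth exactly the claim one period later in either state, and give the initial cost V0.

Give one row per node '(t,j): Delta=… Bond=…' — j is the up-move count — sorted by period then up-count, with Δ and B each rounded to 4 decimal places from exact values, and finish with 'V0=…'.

Risk-neutral probability p* = (R−d)/(u−d) = (1.04−0.76)/(1.44−0.76) = 0.4118.
Payoff layer (t=2): V(2,0)=76.0344, V(2,1)=34.1736, V(2,2)=45.1416
  t=1,j=0: stock 61.5600 → up 88.6464 (V=34.1736), down 46.7856 (V=76.0344). Price 56.5362; hedge Δ=-1.0000, bond B=118.0962.
  t=1,j=1: stock 116.6400 → up 167.9616 (V=45.1416), down 88.6464 (V=34.1736). Price 37.2018; hedge Δ=0.1383, bond B=21.0724.
  t=0,j=0: stock 81.0000 → up 116.6400 (V=37.2018), down 61.5600 (V=56.5362). Price 46.7067; hedge Δ=-0.3510, bond B=75.1396.
Self-financing check: at every node Δ·S+B equals the discounted successor values.

(0,0): Delta=-0.3510 Bond=75.1396
(1,0): Delta=-1.0000 Bond=118.0962
(1,1): Delta=0.1383 Bond=21.0724
V0=46.7067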